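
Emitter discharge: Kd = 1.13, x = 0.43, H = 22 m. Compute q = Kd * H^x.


q = Kd * H^x = 1.13 * 22^0.43 = 1.13 * 3.777824

4.2689 L/h


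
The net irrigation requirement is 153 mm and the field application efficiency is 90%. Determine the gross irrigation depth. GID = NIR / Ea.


Ea = 90% = 0.9
GID = NIR / Ea = 153 / 0.9 = 170.0000 mm

170.0000 mm


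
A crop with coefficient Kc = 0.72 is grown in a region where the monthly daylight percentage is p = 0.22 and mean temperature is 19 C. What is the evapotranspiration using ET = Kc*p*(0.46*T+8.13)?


ET = Kc * p * (0.46*T + 8.13)
ET = 0.72 * 0.22 * (0.46*19 + 8.13)
ET = 0.72 * 0.22 * 16.8700

2.6722 mm/day


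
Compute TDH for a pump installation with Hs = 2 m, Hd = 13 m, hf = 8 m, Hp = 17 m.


TDH = Hs + Hd + hf + Hp = 2 + 13 + 8 + 17 = 40

40 m


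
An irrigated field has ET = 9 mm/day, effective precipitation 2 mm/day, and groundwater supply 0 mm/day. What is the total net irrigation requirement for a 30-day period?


Daily deficit = ET - Pe - GW = 9 - 2 - 0 = 7 mm/day
NIR = 7 * 30 = 210 mm

210.0000 mm


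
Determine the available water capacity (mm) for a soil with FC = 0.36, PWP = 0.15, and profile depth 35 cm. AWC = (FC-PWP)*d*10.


AWC = (FC - PWP) * d * 10
AWC = (0.36 - 0.15) * 35 * 10
AWC = 0.2100 * 35 * 10

73.5000 mm


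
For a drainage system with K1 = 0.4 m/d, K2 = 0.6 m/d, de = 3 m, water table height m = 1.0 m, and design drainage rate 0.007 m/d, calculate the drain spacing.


S^2 = 8*K2*de*m/q + 4*K1*m^2/q
S^2 = 8*0.6*3*1.0/0.007 + 4*0.4*1.0^2/0.007
S = sqrt(2285.7143)

47.8091 m


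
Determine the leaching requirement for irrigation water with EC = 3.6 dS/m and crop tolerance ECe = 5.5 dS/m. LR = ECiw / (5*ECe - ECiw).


LR = ECiw / (5*ECe - ECiw)
LR = 3.6 / (5*5.5 - 3.6)
LR = 3.6 / 23.9000

0.1506


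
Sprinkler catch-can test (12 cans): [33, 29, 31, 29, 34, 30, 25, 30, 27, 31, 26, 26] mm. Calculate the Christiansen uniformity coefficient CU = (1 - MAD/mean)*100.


mean = 29.250000 mm
MAD = 2.250000 mm
CU = (1 - 2.250000/29.250000)*100

92.3077 %


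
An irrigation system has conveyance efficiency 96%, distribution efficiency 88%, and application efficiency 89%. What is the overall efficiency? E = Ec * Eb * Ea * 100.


Ec = 0.96, Eb = 0.88, Ea = 0.89
E = 0.96 * 0.88 * 0.89 * 100 = 75.1872%

75.1872 %


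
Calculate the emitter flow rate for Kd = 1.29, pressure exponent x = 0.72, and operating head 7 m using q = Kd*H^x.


q = Kd * H^x = 1.29 * 7^0.72 = 1.29 * 4.059482

5.2367 L/h


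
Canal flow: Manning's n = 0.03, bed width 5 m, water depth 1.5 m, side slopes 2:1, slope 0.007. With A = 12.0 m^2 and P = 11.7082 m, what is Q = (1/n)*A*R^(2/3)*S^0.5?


R = A/P = 12.0/11.7082 = 1.024923
Q = (1/0.03) * 12.0 * 1.024923^(2/3) * 0.007^0.5

34.0202 m^3/s


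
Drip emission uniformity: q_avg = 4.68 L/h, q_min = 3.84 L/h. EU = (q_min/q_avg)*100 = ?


EU = (q_min/q_avg)*100 = (3.84/4.68)*100 = 82.0513%

82.0513 %


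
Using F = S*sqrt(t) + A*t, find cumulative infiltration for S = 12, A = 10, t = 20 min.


F = S*sqrt(t) + A*t
F = 12*sqrt(20) + 10*20
F = 12*4.472136 + 200

253.6656 mm


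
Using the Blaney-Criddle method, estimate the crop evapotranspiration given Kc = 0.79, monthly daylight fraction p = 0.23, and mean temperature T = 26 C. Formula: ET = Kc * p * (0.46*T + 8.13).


ET = Kc * p * (0.46*T + 8.13)
ET = 0.79 * 0.23 * (0.46*26 + 8.13)
ET = 0.79 * 0.23 * 20.0900

3.6504 mm/day


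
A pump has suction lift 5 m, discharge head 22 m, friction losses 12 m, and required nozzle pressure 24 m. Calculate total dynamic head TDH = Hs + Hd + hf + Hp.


TDH = Hs + Hd + hf + Hp = 5 + 22 + 12 + 24 = 63

63 m


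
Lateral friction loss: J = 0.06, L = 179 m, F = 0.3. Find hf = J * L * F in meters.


hf = J * L * F = 0.06 * 179 * 0.3 = 3.2220 m

3.2220 m


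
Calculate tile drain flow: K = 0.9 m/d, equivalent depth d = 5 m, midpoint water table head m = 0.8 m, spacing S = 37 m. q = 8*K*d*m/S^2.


q = 8*K*d*m/S^2
q = 8*0.9*5*0.8/37^2
q = 28.8000 / 1369

0.0210 m/d


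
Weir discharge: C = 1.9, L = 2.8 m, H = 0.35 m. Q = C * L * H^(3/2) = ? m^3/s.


Q = C * L * H^(3/2) = 1.9 * 2.8 * 0.35^1.5 = 1.9 * 2.8 * 0.207063

1.1016 m^3/s


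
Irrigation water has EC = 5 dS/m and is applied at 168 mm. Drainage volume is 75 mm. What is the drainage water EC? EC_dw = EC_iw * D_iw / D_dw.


EC_dw = EC_iw * D_iw / D_dw
EC_dw = 5 * 168 / 75
EC_dw = 840 / 75

11.2000 dS/m


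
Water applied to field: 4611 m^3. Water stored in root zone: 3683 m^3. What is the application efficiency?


Ea = V_root / V_field * 100 = 3683 / 4611 * 100 = 79.8742%

79.8742 %


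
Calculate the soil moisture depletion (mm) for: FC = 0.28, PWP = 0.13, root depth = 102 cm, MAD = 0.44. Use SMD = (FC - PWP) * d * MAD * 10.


SMD = (FC - PWP) * d * MAD * 10
SMD = (0.28 - 0.13) * 102 * 0.44 * 10
SMD = 0.1500 * 102 * 0.44 * 10

67.3200 mm


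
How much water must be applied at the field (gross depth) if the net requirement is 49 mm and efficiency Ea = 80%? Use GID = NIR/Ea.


Ea = 80% = 0.8
GID = NIR / Ea = 49 / 0.8 = 61.2500 mm

61.2500 mm


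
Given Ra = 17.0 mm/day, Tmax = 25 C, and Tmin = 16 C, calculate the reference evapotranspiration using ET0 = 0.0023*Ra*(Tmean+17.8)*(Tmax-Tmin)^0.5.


Tmean = (Tmax + Tmin)/2 = (25 + 16)/2 = 20.5
ET0 = 0.0023 * 17.0 * (20.5 + 17.8) * sqrt(25 - 16)
ET0 = 0.0023 * 17.0 * 38.3 * 3.000000

4.4926 mm/day


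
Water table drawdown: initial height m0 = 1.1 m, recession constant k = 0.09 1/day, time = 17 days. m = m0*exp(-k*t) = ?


m = m0 * exp(-k*t)
m = 1.1 * exp(-0.09 * 17)
m = 1.1 * exp(-1.5300)

0.2382 m


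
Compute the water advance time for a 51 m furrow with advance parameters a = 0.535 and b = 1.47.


t = (L/a)^(1/b)
t = (51/0.535)^(1/1.47)
t = 95.327103^(1/1.47)

22.2027 min


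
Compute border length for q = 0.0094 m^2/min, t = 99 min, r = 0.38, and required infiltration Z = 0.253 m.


L = q*t/((1+r)*Z)
L = 0.0094*99/((1+0.38)*0.253)
L = 0.9306/0.34914

2.6654 m


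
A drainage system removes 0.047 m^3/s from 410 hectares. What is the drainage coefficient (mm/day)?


DC = Q * 86400 / (A * 10000) * 1000
DC = 0.047 * 86400 / (410 * 10000) * 1000
DC = 4060800.0000 / 4100000

0.9904 mm/day


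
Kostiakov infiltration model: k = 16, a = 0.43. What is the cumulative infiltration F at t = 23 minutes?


F = k * t^a = 16 * 23^0.43
F = 16 * 3.850729

61.6117 mm


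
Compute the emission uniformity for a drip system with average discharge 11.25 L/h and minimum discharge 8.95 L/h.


EU = (q_min/q_avg)*100 = (8.95/11.25)*100 = 79.5556%

79.5556 %


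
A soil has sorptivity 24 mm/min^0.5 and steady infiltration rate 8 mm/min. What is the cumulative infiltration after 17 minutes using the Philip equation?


F = S*sqrt(t) + A*t
F = 24*sqrt(17) + 8*17
F = 24*4.123106 + 136

234.9545 mm


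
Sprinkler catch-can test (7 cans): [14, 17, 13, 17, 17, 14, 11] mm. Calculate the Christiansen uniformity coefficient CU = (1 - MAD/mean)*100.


mean = 14.714286 mm
MAD = 1.959184 mm
CU = (1 - 1.959184/14.714286)*100

86.6852 %


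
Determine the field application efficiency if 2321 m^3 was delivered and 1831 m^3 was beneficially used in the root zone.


Ea = V_root / V_field * 100 = 1831 / 2321 * 100 = 78.8884%

78.8884 %


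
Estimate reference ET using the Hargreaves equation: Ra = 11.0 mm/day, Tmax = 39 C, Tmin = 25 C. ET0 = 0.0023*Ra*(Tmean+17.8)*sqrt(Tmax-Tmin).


Tmean = (Tmax + Tmin)/2 = (39 + 25)/2 = 32.0
ET0 = 0.0023 * 11.0 * (32.0 + 17.8) * sqrt(39 - 25)
ET0 = 0.0023 * 11.0 * 49.8 * 3.741657

4.7143 mm/day


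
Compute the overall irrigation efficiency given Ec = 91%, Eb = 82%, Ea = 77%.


Ec = 0.91, Eb = 0.82, Ea = 0.77
E = 0.91 * 0.82 * 0.77 * 100 = 57.4574%

57.4574 %


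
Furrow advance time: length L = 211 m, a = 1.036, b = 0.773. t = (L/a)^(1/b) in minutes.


t = (L/a)^(1/b)
t = (211/1.036)^(1/0.773)
t = 203.667954^(1/0.773)

970.4282 min


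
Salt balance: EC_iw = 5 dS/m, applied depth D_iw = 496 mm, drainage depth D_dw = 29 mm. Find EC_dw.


EC_dw = EC_iw * D_iw / D_dw
EC_dw = 5 * 496 / 29
EC_dw = 2480 / 29

85.5172 dS/m


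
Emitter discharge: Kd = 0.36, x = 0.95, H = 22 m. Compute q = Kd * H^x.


q = Kd * H^x = 0.36 * 22^0.95 = 0.36 * 18.849574

6.7858 L/h


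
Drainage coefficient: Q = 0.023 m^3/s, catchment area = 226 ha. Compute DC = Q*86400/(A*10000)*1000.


DC = Q * 86400 / (A * 10000) * 1000
DC = 0.023 * 86400 / (226 * 10000) * 1000
DC = 1987200.0000 / 2260000

0.8793 mm/day


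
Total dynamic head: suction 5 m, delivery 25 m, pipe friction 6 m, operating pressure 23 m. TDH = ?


TDH = Hs + Hd + hf + Hp = 5 + 25 + 6 + 23 = 59

59 m


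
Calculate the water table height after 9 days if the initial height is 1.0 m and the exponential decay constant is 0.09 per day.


m = m0 * exp(-k*t)
m = 1.0 * exp(-0.09 * 9)
m = 1.0 * exp(-0.8100)

0.4449 m


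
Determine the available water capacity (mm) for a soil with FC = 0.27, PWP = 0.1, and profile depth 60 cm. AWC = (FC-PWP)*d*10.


AWC = (FC - PWP) * d * 10
AWC = (0.27 - 0.1) * 60 * 10
AWC = 0.1700 * 60 * 10

102.0000 mm


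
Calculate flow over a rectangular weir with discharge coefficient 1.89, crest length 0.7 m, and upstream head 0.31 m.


Q = C * L * H^(3/2) = 1.89 * 0.7 * 0.31^1.5 = 1.89 * 0.7 * 0.172601

0.2284 m^3/s


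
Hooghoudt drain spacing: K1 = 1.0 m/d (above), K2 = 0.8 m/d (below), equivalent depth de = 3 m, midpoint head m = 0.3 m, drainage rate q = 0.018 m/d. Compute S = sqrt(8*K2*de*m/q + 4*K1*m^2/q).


S^2 = 8*K2*de*m/q + 4*K1*m^2/q
S^2 = 8*0.8*3*0.3/0.018 + 4*1.0*0.3^2/0.018
S = sqrt(340.0000)

18.4391 m


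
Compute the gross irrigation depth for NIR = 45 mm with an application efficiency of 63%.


Ea = 63% = 0.63
GID = NIR / Ea = 45 / 0.63 = 71.4286 mm

71.4286 mm


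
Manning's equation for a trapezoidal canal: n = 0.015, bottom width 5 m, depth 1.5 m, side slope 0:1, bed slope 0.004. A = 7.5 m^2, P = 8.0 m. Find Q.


R = A/P = 7.5/8.0 = 0.937500
Q = (1/0.015) * 7.5 * 0.937500^(2/3) * 0.004^0.5

30.2910 m^3/s


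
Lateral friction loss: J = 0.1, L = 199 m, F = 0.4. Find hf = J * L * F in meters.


hf = J * L * F = 0.1 * 199 * 0.4 = 7.9600 m

7.9600 m


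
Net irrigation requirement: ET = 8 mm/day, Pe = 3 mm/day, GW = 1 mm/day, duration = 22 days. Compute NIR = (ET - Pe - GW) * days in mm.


Daily deficit = ET - Pe - GW = 8 - 3 - 1 = 4 mm/day
NIR = 4 * 22 = 88 mm

88.0000 mm


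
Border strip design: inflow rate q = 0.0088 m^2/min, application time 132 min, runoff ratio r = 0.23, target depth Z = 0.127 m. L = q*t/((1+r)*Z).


L = q*t/((1+r)*Z)
L = 0.0088*132/((1+0.23)*0.127)
L = 1.1616/0.15621

7.4361 m


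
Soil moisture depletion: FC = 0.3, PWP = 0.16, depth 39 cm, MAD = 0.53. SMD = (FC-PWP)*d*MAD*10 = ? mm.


SMD = (FC - PWP) * d * MAD * 10
SMD = (0.3 - 0.16) * 39 * 0.53 * 10
SMD = 0.1400 * 39 * 0.53 * 10

28.9380 mm


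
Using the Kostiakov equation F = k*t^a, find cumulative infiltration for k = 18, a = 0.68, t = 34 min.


F = k * t^a = 18 * 34^0.68
F = 18 * 11.000329

198.0059 mm


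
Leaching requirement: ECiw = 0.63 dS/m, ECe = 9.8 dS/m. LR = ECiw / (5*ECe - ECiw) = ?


LR = ECiw / (5*ECe - ECiw)
LR = 0.63 / (5*9.8 - 0.63)
LR = 0.63 / 48.3700

0.0130


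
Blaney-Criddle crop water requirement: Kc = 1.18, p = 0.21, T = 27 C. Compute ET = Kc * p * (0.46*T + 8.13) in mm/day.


ET = Kc * p * (0.46*T + 8.13)
ET = 1.18 * 0.21 * (0.46*27 + 8.13)
ET = 1.18 * 0.21 * 20.5500

5.0923 mm/day


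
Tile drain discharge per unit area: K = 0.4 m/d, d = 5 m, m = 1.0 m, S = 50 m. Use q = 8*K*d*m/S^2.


q = 8*K*d*m/S^2
q = 8*0.4*5*1.0/50^2
q = 16.0000 / 2500

0.0064 m/d


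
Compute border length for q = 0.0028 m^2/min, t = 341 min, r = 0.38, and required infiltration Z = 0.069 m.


L = q*t/((1+r)*Z)
L = 0.0028*341/((1+0.38)*0.069)
L = 0.9548/0.09522

10.0273 m


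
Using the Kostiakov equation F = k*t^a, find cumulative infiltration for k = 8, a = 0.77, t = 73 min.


F = k * t^a = 8 * 73^0.77
F = 8 * 27.211883

217.6951 mm


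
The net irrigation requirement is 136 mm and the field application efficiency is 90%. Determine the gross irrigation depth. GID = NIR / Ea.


Ea = 90% = 0.9
GID = NIR / Ea = 136 / 0.9 = 151.1111 mm

151.1111 mm


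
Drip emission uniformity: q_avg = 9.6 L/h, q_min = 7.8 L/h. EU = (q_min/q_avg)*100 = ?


EU = (q_min/q_avg)*100 = (7.8/9.6)*100 = 81.2500%

81.2500 %


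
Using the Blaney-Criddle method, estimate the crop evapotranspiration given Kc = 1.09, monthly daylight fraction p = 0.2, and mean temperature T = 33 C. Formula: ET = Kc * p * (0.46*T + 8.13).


ET = Kc * p * (0.46*T + 8.13)
ET = 1.09 * 0.2 * (0.46*33 + 8.13)
ET = 1.09 * 0.2 * 23.3100

5.0816 mm/day


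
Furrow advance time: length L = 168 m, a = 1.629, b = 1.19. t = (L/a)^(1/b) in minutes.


t = (L/a)^(1/b)
t = (168/1.629)^(1/1.19)
t = 103.130755^(1/1.19)

49.1952 min


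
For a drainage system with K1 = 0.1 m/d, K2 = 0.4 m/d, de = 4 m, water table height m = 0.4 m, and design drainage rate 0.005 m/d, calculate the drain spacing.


S^2 = 8*K2*de*m/q + 4*K1*m^2/q
S^2 = 8*0.4*4*0.4/0.005 + 4*0.1*0.4^2/0.005
S = sqrt(1036.8000)

32.1994 m


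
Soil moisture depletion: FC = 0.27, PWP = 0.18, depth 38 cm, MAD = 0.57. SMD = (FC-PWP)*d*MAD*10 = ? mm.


SMD = (FC - PWP) * d * MAD * 10
SMD = (0.27 - 0.18) * 38 * 0.57 * 10
SMD = 0.0900 * 38 * 0.57 * 10

19.4940 mm


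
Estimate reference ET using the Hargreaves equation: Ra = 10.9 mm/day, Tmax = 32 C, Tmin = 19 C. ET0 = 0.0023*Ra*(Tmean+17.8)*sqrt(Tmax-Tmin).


Tmean = (Tmax + Tmin)/2 = (32 + 19)/2 = 25.5
ET0 = 0.0023 * 10.9 * (25.5 + 17.8) * sqrt(32 - 19)
ET0 = 0.0023 * 10.9 * 43.3 * 3.605551

3.9139 mm/day


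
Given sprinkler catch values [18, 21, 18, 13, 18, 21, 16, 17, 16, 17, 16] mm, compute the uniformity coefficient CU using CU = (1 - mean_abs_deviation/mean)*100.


mean = 17.363636 mm
MAD = 1.669421 mm
CU = (1 - 1.669421/17.363636)*100

90.3855 %


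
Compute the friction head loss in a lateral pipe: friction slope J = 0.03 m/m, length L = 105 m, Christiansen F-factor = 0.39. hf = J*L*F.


hf = J * L * F = 0.03 * 105 * 0.39 = 1.2285 m

1.2285 m


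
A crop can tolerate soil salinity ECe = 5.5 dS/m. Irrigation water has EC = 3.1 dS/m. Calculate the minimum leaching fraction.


LR = ECiw / (5*ECe - ECiw)
LR = 3.1 / (5*5.5 - 3.1)
LR = 3.1 / 24.4000

0.1270


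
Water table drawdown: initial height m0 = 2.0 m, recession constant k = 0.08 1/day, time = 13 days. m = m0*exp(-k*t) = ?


m = m0 * exp(-k*t)
m = 2.0 * exp(-0.08 * 13)
m = 2.0 * exp(-1.0400)

0.7069 m


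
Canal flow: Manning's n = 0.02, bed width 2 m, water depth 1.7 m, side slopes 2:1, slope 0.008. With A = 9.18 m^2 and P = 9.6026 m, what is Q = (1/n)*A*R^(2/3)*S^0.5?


R = A/P = 9.18/9.6026 = 0.955991
Q = (1/0.02) * 9.18 * 0.955991^(2/3) * 0.008^0.5

39.8407 m^3/s


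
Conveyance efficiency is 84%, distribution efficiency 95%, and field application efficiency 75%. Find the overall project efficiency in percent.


Ec = 0.84, Eb = 0.95, Ea = 0.75
E = 0.84 * 0.95 * 0.75 * 100 = 59.8500%

59.8500 %


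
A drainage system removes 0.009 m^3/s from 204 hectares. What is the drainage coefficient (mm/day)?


DC = Q * 86400 / (A * 10000) * 1000
DC = 0.009 * 86400 / (204 * 10000) * 1000
DC = 777600.0000 / 2040000

0.3812 mm/day


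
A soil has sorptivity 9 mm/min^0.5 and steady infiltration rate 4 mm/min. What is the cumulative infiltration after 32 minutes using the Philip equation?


F = S*sqrt(t) + A*t
F = 9*sqrt(32) + 4*32
F = 9*5.656854 + 128

178.9117 mm


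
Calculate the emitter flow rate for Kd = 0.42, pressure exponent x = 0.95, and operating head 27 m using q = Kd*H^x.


q = Kd * H^x = 0.42 * 27^0.95 = 0.42 * 22.897896

9.6171 L/h


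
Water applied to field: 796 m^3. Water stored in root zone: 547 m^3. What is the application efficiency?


Ea = V_root / V_field * 100 = 547 / 796 * 100 = 68.7186%

68.7186 %


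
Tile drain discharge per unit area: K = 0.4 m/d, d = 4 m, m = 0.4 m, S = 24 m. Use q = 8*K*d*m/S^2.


q = 8*K*d*m/S^2
q = 8*0.4*4*0.4/24^2
q = 5.1200 / 576

0.0089 m/d


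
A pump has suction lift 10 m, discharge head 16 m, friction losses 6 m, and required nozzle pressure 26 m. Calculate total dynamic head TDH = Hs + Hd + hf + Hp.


TDH = Hs + Hd + hf + Hp = 10 + 16 + 6 + 26 = 58

58 m


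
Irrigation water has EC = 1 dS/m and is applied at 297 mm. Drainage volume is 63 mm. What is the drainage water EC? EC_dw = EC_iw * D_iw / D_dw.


EC_dw = EC_iw * D_iw / D_dw
EC_dw = 1 * 297 / 63
EC_dw = 297 / 63

4.7143 dS/m


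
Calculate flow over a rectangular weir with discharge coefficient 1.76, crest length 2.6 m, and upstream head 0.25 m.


Q = C * L * H^(3/2) = 1.76 * 2.6 * 0.25^1.5 = 1.76 * 2.6 * 0.125000

0.5720 m^3/s


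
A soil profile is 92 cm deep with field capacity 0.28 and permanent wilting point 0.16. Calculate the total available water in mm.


AWC = (FC - PWP) * d * 10
AWC = (0.28 - 0.16) * 92 * 10
AWC = 0.1200 * 92 * 10

110.4000 mm


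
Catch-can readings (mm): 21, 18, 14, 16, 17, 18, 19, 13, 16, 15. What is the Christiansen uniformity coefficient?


mean = 16.700000 mm
MAD = 1.900000 mm
CU = (1 - 1.900000/16.700000)*100

88.6228 %


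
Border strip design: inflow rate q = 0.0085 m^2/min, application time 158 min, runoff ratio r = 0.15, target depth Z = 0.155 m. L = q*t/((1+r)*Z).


L = q*t/((1+r)*Z)
L = 0.0085*158/((1+0.15)*0.155)
L = 1.343/0.17825

7.5344 m


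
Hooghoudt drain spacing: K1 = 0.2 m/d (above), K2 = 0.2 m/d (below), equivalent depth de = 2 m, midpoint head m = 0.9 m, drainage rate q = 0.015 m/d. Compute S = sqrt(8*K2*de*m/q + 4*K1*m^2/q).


S^2 = 8*K2*de*m/q + 4*K1*m^2/q
S^2 = 8*0.2*2*0.9/0.015 + 4*0.2*0.9^2/0.015
S = sqrt(235.2000)

15.3362 m


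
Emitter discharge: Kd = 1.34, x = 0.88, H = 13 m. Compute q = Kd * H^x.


q = Kd * H^x = 1.34 * 13^0.88 = 1.34 * 9.555868

12.8049 L/h


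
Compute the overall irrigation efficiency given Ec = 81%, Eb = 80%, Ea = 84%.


Ec = 0.81, Eb = 0.8, Ea = 0.84
E = 0.81 * 0.8 * 0.84 * 100 = 54.4320%

54.4320 %


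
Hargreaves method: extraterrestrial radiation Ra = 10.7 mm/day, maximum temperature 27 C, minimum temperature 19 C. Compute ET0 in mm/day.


Tmean = (Tmax + Tmin)/2 = (27 + 19)/2 = 23.0
ET0 = 0.0023 * 10.7 * (23.0 + 17.8) * sqrt(27 - 19)
ET0 = 0.0023 * 10.7 * 40.8 * 2.828427

2.8400 mm/day


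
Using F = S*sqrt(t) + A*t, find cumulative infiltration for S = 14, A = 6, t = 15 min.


F = S*sqrt(t) + A*t
F = 14*sqrt(15) + 6*15
F = 14*3.872983 + 90

144.2218 mm


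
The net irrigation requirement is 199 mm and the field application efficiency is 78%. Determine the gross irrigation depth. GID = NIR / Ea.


Ea = 78% = 0.78
GID = NIR / Ea = 199 / 0.78 = 255.1282 mm

255.1282 mm


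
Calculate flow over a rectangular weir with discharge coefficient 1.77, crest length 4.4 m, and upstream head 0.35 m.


Q = C * L * H^(3/2) = 1.77 * 4.4 * 0.35^1.5 = 1.77 * 4.4 * 0.207063

1.6126 m^3/s


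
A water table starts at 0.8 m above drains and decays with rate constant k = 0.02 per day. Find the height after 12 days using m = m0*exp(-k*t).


m = m0 * exp(-k*t)
m = 0.8 * exp(-0.02 * 12)
m = 0.8 * exp(-0.2400)

0.6293 m


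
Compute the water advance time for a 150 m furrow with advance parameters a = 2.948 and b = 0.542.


t = (L/a)^(1/b)
t = (150/2.948)^(1/0.542)
t = 50.881954^(1/0.542)

1408.1265 min


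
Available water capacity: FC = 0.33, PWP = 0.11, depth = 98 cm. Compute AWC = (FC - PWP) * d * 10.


AWC = (FC - PWP) * d * 10
AWC = (0.33 - 0.11) * 98 * 10
AWC = 0.2200 * 98 * 10

215.6000 mm


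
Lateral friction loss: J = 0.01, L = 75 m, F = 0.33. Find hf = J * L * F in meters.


hf = J * L * F = 0.01 * 75 * 0.33 = 0.2475 m

0.2475 m


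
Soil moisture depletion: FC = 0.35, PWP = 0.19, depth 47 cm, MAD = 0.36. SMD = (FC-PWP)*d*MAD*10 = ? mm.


SMD = (FC - PWP) * d * MAD * 10
SMD = (0.35 - 0.19) * 47 * 0.36 * 10
SMD = 0.1600 * 47 * 0.36 * 10

27.0720 mm


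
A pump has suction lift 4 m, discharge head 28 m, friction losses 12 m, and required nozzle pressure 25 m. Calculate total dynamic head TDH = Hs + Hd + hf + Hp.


TDH = Hs + Hd + hf + Hp = 4 + 28 + 12 + 25 = 69

69 m


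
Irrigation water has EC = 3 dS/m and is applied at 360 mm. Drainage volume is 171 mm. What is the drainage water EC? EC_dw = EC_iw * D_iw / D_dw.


EC_dw = EC_iw * D_iw / D_dw
EC_dw = 3 * 360 / 171
EC_dw = 1080 / 171

6.3158 dS/m


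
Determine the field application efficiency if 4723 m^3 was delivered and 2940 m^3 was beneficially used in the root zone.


Ea = V_root / V_field * 100 = 2940 / 4723 * 100 = 62.2486%

62.2486 %


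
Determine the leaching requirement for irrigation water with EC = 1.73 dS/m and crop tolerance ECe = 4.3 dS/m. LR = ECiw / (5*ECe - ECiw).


LR = ECiw / (5*ECe - ECiw)
LR = 1.73 / (5*4.3 - 1.73)
LR = 1.73 / 19.7700

0.0875


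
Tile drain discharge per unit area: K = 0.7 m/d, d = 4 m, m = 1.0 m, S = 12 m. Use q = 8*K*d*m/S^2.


q = 8*K*d*m/S^2
q = 8*0.7*4*1.0/12^2
q = 22.4000 / 144

0.1556 m/d


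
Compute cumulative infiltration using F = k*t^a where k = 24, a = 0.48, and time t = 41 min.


F = k * t^a = 24 * 41^0.48
F = 24 * 5.944786

142.6749 mm


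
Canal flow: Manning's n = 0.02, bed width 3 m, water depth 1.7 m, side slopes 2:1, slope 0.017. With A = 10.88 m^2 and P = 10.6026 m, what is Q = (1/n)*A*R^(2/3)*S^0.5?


R = A/P = 10.88/10.6026 = 1.026163
Q = (1/0.02) * 10.88 * 1.026163^(2/3) * 0.017^0.5

72.1607 m^3/s


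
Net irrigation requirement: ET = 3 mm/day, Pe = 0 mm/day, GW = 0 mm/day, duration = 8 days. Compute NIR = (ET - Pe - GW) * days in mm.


Daily deficit = ET - Pe - GW = 3 - 0 - 0 = 3 mm/day
NIR = 3 * 8 = 24 mm

24.0000 mm


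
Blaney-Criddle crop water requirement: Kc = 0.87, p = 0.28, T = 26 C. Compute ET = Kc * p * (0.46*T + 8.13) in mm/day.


ET = Kc * p * (0.46*T + 8.13)
ET = 0.87 * 0.28 * (0.46*26 + 8.13)
ET = 0.87 * 0.28 * 20.0900

4.8939 mm/day


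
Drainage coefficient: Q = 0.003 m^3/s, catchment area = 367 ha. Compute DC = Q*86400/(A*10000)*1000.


DC = Q * 86400 / (A * 10000) * 1000
DC = 0.003 * 86400 / (367 * 10000) * 1000
DC = 259200.0000 / 3670000

0.0706 mm/day


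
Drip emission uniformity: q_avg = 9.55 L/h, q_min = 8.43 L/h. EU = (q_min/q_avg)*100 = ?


EU = (q_min/q_avg)*100 = (8.43/9.55)*100 = 88.2723%

88.2723 %


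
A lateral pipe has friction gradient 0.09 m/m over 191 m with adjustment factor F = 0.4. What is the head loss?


hf = J * L * F = 0.09 * 191 * 0.4 = 6.8760 m

6.8760 m


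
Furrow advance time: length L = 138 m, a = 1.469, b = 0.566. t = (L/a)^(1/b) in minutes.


t = (L/a)^(1/b)
t = (138/1.469)^(1/0.566)
t = 93.941457^(1/0.566)

3059.2403 min


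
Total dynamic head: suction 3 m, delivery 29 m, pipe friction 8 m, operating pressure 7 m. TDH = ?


TDH = Hs + Hd + hf + Hp = 3 + 29 + 8 + 7 = 47

47 m


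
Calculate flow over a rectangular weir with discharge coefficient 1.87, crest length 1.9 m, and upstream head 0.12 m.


Q = C * L * H^(3/2) = 1.87 * 1.9 * 0.12^1.5 = 1.87 * 1.9 * 0.041569

0.1477 m^3/s


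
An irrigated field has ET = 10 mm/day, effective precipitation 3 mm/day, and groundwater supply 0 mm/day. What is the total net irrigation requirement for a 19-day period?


Daily deficit = ET - Pe - GW = 10 - 3 - 0 = 7 mm/day
NIR = 7 * 19 = 133 mm

133.0000 mm


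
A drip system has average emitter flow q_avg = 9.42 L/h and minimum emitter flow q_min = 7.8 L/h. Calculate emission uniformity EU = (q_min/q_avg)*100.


EU = (q_min/q_avg)*100 = (7.8/9.42)*100 = 82.8025%

82.8025 %


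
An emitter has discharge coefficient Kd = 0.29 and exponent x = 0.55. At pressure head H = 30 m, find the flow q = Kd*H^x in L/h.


q = Kd * H^x = 0.29 * 30^0.55 = 0.29 * 6.492571

1.8828 L/h


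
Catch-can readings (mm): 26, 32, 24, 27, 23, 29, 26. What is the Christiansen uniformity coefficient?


mean = 26.714286 mm
MAD = 2.244898 mm
CU = (1 - 2.244898/26.714286)*100

91.5966 %


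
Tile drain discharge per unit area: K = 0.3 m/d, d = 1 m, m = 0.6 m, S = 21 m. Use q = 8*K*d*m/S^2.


q = 8*K*d*m/S^2
q = 8*0.3*1*0.6/21^2
q = 1.4400 / 441

0.0033 m/d


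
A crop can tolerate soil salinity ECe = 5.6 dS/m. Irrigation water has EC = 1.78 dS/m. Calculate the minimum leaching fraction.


LR = ECiw / (5*ECe - ECiw)
LR = 1.78 / (5*5.6 - 1.78)
LR = 1.78 / 26.2200

0.0679


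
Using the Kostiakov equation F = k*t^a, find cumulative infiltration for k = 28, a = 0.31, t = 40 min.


F = k * t^a = 28 * 40^0.31
F = 28 * 3.137896

87.8611 mm


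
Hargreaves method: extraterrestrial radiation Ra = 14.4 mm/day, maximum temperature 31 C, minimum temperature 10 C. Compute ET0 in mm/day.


Tmean = (Tmax + Tmin)/2 = (31 + 10)/2 = 20.5
ET0 = 0.0023 * 14.4 * (20.5 + 17.8) * sqrt(31 - 10)
ET0 = 0.0023 * 14.4 * 38.3 * 4.582576

5.8130 mm/day


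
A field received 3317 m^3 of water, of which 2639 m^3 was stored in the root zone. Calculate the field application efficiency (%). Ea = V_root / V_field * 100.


Ea = V_root / V_field * 100 = 2639 / 3317 * 100 = 79.5598%

79.5598 %


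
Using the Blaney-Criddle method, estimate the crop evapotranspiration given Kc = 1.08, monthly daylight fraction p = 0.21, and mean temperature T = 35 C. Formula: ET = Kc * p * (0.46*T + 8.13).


ET = Kc * p * (0.46*T + 8.13)
ET = 1.08 * 0.21 * (0.46*35 + 8.13)
ET = 1.08 * 0.21 * 24.2300

5.4954 mm/day


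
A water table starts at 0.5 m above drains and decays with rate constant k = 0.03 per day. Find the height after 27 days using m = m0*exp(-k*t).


m = m0 * exp(-k*t)
m = 0.5 * exp(-0.03 * 27)
m = 0.5 * exp(-0.8100)

0.2224 m


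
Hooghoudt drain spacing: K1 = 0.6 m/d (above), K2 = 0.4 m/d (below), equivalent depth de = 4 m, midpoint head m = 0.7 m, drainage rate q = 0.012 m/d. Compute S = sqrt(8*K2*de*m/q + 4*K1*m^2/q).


S^2 = 8*K2*de*m/q + 4*K1*m^2/q
S^2 = 8*0.4*4*0.7/0.012 + 4*0.6*0.7^2/0.012
S = sqrt(844.6667)

29.0632 m


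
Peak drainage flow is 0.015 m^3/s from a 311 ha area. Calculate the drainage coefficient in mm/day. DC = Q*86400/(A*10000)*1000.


DC = Q * 86400 / (A * 10000) * 1000
DC = 0.015 * 86400 / (311 * 10000) * 1000
DC = 1296000.0000 / 3110000

0.4167 mm/day


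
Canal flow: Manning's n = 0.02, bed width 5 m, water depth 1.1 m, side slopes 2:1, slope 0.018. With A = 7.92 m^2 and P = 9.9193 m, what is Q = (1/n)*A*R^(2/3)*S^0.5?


R = A/P = 7.92/9.9193 = 0.798443
Q = (1/0.02) * 7.92 * 0.798443^(2/3) * 0.018^0.5

45.7257 m^3/s


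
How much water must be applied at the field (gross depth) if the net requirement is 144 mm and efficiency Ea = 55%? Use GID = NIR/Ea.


Ea = 55% = 0.55
GID = NIR / Ea = 144 / 0.55 = 261.8182 mm

261.8182 mm


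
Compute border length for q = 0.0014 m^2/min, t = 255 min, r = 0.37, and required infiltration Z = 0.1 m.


L = q*t/((1+r)*Z)
L = 0.0014*255/((1+0.37)*0.1)
L = 0.357/0.137

2.6058 m


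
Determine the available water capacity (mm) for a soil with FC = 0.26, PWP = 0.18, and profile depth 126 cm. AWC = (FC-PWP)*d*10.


AWC = (FC - PWP) * d * 10
AWC = (0.26 - 0.18) * 126 * 10
AWC = 0.0800 * 126 * 10

100.8000 mm


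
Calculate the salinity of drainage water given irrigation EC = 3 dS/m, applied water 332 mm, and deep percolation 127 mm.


EC_dw = EC_iw * D_iw / D_dw
EC_dw = 3 * 332 / 127
EC_dw = 996 / 127

7.8425 dS/m


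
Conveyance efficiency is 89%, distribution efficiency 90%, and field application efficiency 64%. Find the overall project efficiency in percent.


Ec = 0.89, Eb = 0.9, Ea = 0.64
E = 0.89 * 0.9 * 0.64 * 100 = 51.2640%

51.2640 %


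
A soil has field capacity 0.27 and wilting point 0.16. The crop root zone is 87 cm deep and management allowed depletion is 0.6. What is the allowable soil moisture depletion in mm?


SMD = (FC - PWP) * d * MAD * 10
SMD = (0.27 - 0.16) * 87 * 0.6 * 10
SMD = 0.1100 * 87 * 0.6 * 10

57.4200 mm


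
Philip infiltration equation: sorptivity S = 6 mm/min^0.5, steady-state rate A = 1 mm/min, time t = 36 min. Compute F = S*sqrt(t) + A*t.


F = S*sqrt(t) + A*t
F = 6*sqrt(36) + 1*36
F = 6*6.000000 + 36

72.0000 mm


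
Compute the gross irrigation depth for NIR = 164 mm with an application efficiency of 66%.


Ea = 66% = 0.66
GID = NIR / Ea = 164 / 0.66 = 248.4848 mm

248.4848 mm


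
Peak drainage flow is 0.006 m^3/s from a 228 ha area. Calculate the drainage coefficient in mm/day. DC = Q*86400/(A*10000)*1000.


DC = Q * 86400 / (A * 10000) * 1000
DC = 0.006 * 86400 / (228 * 10000) * 1000
DC = 518400.0000 / 2280000

0.2274 mm/day


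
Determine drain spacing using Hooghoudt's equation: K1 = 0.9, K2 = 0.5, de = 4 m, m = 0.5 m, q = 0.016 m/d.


S^2 = 8*K2*de*m/q + 4*K1*m^2/q
S^2 = 8*0.5*4*0.5/0.016 + 4*0.9*0.5^2/0.016
S = sqrt(556.2500)

23.5850 m


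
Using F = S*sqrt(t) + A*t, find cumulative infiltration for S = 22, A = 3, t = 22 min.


F = S*sqrt(t) + A*t
F = 22*sqrt(22) + 3*22
F = 22*4.690416 + 66

169.1892 mm


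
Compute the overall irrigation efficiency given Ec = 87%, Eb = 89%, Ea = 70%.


Ec = 0.87, Eb = 0.89, Ea = 0.7
E = 0.87 * 0.89 * 0.7 * 100 = 54.2010%

54.2010 %


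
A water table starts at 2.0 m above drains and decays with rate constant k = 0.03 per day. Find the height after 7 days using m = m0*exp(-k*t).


m = m0 * exp(-k*t)
m = 2.0 * exp(-0.03 * 7)
m = 2.0 * exp(-0.2100)

1.6212 m


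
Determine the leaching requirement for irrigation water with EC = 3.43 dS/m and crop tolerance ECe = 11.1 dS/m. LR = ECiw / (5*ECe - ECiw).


LR = ECiw / (5*ECe - ECiw)
LR = 3.43 / (5*11.1 - 3.43)
LR = 3.43 / 52.0700

0.0659


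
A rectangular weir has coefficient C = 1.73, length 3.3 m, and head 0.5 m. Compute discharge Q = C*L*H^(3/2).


Q = C * L * H^(3/2) = 1.73 * 3.3 * 0.5^1.5 = 1.73 * 3.3 * 0.353553

2.0184 m^3/s


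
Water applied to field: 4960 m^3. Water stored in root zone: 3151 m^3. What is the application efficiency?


Ea = V_root / V_field * 100 = 3151 / 4960 * 100 = 63.5282%

63.5282 %


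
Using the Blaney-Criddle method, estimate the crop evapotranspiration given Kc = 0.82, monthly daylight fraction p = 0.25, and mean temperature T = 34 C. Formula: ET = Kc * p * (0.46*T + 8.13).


ET = Kc * p * (0.46*T + 8.13)
ET = 0.82 * 0.25 * (0.46*34 + 8.13)
ET = 0.82 * 0.25 * 23.7700

4.8729 mm/day


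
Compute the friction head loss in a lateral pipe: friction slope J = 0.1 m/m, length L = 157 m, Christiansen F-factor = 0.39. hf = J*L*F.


hf = J * L * F = 0.1 * 157 * 0.39 = 6.1230 m

6.1230 m


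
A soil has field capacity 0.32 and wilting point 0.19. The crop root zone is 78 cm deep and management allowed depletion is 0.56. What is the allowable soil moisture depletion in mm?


SMD = (FC - PWP) * d * MAD * 10
SMD = (0.32 - 0.19) * 78 * 0.56 * 10
SMD = 0.1300 * 78 * 0.56 * 10

56.7840 mm


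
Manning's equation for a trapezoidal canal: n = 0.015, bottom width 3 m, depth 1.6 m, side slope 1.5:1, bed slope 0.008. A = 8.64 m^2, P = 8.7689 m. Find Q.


R = A/P = 8.64/8.7689 = 0.985300
Q = (1/0.015) * 8.64 * 0.985300^(2/3) * 0.008^0.5

51.0129 m^3/s


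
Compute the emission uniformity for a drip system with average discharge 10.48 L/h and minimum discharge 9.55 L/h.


EU = (q_min/q_avg)*100 = (9.55/10.48)*100 = 91.1260%

91.1260 %


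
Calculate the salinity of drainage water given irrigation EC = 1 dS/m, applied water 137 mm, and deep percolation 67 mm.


EC_dw = EC_iw * D_iw / D_dw
EC_dw = 1 * 137 / 67
EC_dw = 137 / 67

2.0448 dS/m


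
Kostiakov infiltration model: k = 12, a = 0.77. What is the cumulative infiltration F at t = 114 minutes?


F = k * t^a = 12 * 114^0.77
F = 12 * 38.354536

460.2544 mm


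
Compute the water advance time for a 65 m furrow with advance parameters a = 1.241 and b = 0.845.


t = (L/a)^(1/b)
t = (65/1.241)^(1/0.845)
t = 52.377115^(1/0.845)

108.2647 min


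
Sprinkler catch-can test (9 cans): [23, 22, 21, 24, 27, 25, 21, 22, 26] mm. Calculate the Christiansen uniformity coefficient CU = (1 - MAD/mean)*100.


mean = 23.444444 mm
MAD = 1.827160 mm
CU = (1 - 1.827160/23.444444)*100

92.2064 %


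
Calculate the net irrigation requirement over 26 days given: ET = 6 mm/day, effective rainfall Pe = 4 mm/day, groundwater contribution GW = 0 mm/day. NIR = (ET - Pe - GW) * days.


Daily deficit = ET - Pe - GW = 6 - 4 - 0 = 2 mm/day
NIR = 2 * 26 = 52 mm

52.0000 mm


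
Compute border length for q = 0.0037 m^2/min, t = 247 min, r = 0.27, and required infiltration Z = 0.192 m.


L = q*t/((1+r)*Z)
L = 0.0037*247/((1+0.27)*0.192)
L = 0.9139/0.24384

3.7479 m


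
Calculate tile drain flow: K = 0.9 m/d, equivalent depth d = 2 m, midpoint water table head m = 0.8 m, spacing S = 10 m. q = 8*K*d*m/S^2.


q = 8*K*d*m/S^2
q = 8*0.9*2*0.8/10^2
q = 11.5200 / 100

0.1152 m/d


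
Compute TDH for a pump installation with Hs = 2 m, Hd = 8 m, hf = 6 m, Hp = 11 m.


TDH = Hs + Hd + hf + Hp = 2 + 8 + 6 + 11 = 27

27 m


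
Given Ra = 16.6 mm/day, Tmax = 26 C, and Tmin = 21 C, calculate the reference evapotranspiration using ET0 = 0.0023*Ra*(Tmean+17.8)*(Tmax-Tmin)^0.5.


Tmean = (Tmax + Tmin)/2 = (26 + 21)/2 = 23.5
ET0 = 0.0023 * 16.6 * (23.5 + 17.8) * sqrt(26 - 21)
ET0 = 0.0023 * 16.6 * 41.3 * 2.236068

3.5259 mm/day


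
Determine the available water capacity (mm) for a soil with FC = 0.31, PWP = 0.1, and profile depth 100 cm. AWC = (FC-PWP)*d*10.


AWC = (FC - PWP) * d * 10
AWC = (0.31 - 0.1) * 100 * 10
AWC = 0.2100 * 100 * 10

210.0000 mm


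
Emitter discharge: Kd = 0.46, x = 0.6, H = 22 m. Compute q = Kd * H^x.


q = Kd * H^x = 0.46 * 22^0.6 = 0.46 * 6.389305

2.9391 L/h


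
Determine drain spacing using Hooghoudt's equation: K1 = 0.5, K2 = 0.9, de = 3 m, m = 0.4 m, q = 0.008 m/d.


S^2 = 8*K2*de*m/q + 4*K1*m^2/q
S^2 = 8*0.9*3*0.4/0.008 + 4*0.5*0.4^2/0.008
S = sqrt(1120.0000)

33.4664 m


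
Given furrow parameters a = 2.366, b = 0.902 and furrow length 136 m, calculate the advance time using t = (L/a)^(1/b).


t = (L/a)^(1/b)
t = (136/2.366)^(1/0.902)
t = 57.480981^(1/0.902)

89.2672 min


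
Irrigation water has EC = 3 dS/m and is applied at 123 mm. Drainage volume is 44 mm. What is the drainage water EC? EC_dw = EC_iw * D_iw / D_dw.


EC_dw = EC_iw * D_iw / D_dw
EC_dw = 3 * 123 / 44
EC_dw = 369 / 44

8.3864 dS/m


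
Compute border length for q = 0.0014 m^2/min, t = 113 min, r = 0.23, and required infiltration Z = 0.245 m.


L = q*t/((1+r)*Z)
L = 0.0014*113/((1+0.23)*0.245)
L = 0.1582/0.30135

0.5250 m


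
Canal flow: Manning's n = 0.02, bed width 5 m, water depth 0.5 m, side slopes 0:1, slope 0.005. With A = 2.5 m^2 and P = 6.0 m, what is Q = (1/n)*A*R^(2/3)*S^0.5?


R = A/P = 2.5/6.0 = 0.416667
Q = (1/0.02) * 2.5 * 0.416667^(2/3) * 0.005^0.5

4.9308 m^3/s


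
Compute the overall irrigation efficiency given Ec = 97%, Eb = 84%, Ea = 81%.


Ec = 0.97, Eb = 0.84, Ea = 0.81
E = 0.97 * 0.84 * 0.81 * 100 = 65.9988%

65.9988 %


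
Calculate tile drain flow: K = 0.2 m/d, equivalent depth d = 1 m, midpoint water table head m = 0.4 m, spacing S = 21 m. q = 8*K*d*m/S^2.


q = 8*K*d*m/S^2
q = 8*0.2*1*0.4/21^2
q = 0.6400 / 441

0.0015 m/d


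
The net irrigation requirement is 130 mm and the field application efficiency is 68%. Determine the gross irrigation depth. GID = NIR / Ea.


Ea = 68% = 0.68
GID = NIR / Ea = 130 / 0.68 = 191.1765 mm

191.1765 mm


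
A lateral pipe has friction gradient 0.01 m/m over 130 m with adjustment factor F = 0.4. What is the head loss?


hf = J * L * F = 0.01 * 130 * 0.4 = 0.5200 m

0.5200 m


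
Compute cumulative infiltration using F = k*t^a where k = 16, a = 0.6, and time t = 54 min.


F = k * t^a = 16 * 54^0.6
F = 16 * 10.950558

175.2089 mm


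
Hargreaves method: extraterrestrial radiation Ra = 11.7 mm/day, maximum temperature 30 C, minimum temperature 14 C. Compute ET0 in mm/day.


Tmean = (Tmax + Tmin)/2 = (30 + 14)/2 = 22.0
ET0 = 0.0023 * 11.7 * (22.0 + 17.8) * sqrt(30 - 14)
ET0 = 0.0023 * 11.7 * 39.8 * 4.000000

4.2841 mm/day


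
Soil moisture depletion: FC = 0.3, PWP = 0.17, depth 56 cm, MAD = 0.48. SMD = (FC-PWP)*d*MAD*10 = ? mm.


SMD = (FC - PWP) * d * MAD * 10
SMD = (0.3 - 0.17) * 56 * 0.48 * 10
SMD = 0.1300 * 56 * 0.48 * 10

34.9440 mm


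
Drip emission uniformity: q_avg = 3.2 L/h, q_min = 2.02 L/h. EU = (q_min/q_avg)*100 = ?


EU = (q_min/q_avg)*100 = (2.02/3.2)*100 = 63.1250%

63.1250 %


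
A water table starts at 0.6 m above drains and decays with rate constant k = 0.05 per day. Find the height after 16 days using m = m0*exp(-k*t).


m = m0 * exp(-k*t)
m = 0.6 * exp(-0.05 * 16)
m = 0.6 * exp(-0.8000)

0.2696 m


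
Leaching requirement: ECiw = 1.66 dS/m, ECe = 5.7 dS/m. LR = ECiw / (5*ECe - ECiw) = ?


LR = ECiw / (5*ECe - ECiw)
LR = 1.66 / (5*5.7 - 1.66)
LR = 1.66 / 26.8400

0.0618


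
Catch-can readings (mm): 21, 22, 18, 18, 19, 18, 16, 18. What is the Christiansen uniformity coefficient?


mean = 18.750000 mm
MAD = 1.437500 mm
CU = (1 - 1.437500/18.750000)*100

92.3333 %


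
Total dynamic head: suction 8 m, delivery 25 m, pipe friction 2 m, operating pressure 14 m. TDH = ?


TDH = Hs + Hd + hf + Hp = 8 + 25 + 2 + 14 = 49

49 m


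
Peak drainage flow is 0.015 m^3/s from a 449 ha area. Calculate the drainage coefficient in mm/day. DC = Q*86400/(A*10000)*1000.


DC = Q * 86400 / (A * 10000) * 1000
DC = 0.015 * 86400 / (449 * 10000) * 1000
DC = 1296000.0000 / 4490000

0.2886 mm/day


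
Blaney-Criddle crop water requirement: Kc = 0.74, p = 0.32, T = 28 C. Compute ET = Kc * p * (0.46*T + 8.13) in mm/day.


ET = Kc * p * (0.46*T + 8.13)
ET = 0.74 * 0.32 * (0.46*28 + 8.13)
ET = 0.74 * 0.32 * 21.0100

4.9752 mm/day


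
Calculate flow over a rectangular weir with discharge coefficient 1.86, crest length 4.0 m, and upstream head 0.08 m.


Q = C * L * H^(3/2) = 1.86 * 4.0 * 0.08^1.5 = 1.86 * 4.0 * 0.022627

0.1683 m^3/s


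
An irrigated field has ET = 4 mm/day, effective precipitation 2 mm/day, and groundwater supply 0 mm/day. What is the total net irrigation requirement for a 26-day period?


Daily deficit = ET - Pe - GW = 4 - 2 - 0 = 2 mm/day
NIR = 2 * 26 = 52 mm

52.0000 mm


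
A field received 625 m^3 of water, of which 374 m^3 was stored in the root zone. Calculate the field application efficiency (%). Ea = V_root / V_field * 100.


Ea = V_root / V_field * 100 = 374 / 625 * 100 = 59.8400%

59.8400 %


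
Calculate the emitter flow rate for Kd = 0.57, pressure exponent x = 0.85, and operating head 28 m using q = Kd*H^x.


q = Kd * H^x = 0.57 * 28^0.85 = 0.57 * 16.985734

9.6819 L/h


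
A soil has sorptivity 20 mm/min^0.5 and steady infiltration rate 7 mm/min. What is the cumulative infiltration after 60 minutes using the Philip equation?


F = S*sqrt(t) + A*t
F = 20*sqrt(60) + 7*60
F = 20*7.745967 + 420

574.9193 mm


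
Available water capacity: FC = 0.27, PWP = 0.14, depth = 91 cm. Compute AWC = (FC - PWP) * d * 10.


AWC = (FC - PWP) * d * 10
AWC = (0.27 - 0.14) * 91 * 10
AWC = 0.1300 * 91 * 10

118.3000 mm


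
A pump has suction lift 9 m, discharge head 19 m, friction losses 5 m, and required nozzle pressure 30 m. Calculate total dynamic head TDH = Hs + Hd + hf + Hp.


TDH = Hs + Hd + hf + Hp = 9 + 19 + 5 + 30 = 63

63 m


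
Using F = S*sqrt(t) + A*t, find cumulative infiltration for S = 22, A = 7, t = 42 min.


F = S*sqrt(t) + A*t
F = 22*sqrt(42) + 7*42
F = 22*6.480741 + 294

436.5763 mm
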